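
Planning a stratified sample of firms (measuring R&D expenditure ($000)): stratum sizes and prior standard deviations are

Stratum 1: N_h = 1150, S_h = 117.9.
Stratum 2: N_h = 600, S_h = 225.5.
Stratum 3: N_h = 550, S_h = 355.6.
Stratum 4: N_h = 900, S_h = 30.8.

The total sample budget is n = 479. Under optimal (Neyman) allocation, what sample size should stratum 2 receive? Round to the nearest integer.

Neyman allocation: n_h = n · N_h S_h / Σ N_i S_i, with n = 479.
  stratum 1: N_h·S_h = 1150·117.9 = 135585.00
  stratum 2: N_h·S_h = 600·225.5 = 135300.00
  stratum 3: N_h·S_h = 550·355.6 = 195580.00
  stratum 4: N_h·S_h = 900·30.8 = 27720.00
Σ N_h S_h = 494185.00
n for stratum 2 = 479·135300.00/494185.00 = 131.143 → 131

131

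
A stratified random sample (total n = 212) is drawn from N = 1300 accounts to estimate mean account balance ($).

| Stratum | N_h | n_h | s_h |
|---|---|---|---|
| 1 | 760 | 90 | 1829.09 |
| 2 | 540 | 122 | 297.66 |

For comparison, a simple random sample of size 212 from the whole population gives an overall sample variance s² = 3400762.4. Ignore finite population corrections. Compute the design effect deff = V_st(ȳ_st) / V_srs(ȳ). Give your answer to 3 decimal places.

V̂(ȳ_st) = Σ W_h² s_h²/n_h, with W_h = N_h/N and N = 1300:
  stratum 1: (760/1300)²·1829.09²/90 = 12704.8
  stratum 2: (540/1300)²·297.66²/122 = 125.309
V_st = 12830.1
V_srs = s²/n = 3400762.4/212 = 16041.3
deff = V_st / V_srs = 12830.1/16041.3 = 0.7998

deff ≈ 0.800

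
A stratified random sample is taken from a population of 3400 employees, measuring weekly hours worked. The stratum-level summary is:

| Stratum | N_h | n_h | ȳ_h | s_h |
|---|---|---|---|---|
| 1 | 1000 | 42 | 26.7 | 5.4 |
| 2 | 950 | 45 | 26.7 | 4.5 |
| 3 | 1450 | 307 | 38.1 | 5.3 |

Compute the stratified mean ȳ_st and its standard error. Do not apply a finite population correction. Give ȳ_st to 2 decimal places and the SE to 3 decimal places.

ȳ_st ≈ 31.56, SE ≈ 0.334

ȳ_st = Σ W_h ȳ_h = (1000·26.7 + 950·26.7 + 1450·38.1)/3400 = 31.56176
V̂(ȳ_st) = Σ W_h² s_h²/n_h, with W_h = N_h/N and N = 3400:
  stratum 1: (1000/3400)²·5.4²/42 = 0.0600593
  stratum 2: (950/3400)²·4.5²/45 = 0.0351319
  stratum 3: (1450/3400)²·5.3²/307 = 0.0166415
V̂(ȳ_st) = 0.111833
SE(ȳ_st) = √0.111833 = 0.334414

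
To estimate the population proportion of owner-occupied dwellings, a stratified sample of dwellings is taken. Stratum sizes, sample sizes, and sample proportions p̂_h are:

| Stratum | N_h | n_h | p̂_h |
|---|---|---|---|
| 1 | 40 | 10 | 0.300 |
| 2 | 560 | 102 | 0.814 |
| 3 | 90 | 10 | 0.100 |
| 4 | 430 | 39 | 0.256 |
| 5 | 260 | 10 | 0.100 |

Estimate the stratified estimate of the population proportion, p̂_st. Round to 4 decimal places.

p̂_st ≈ 0.4441

N = 1380; stratum weights W_h = N_h/N.
p̂_st = Σ W_h p̂_h = (40·0.300 + 560·0.814 + 90·0.100 + 430·0.256 + 260·0.100)/1380 = 0.44414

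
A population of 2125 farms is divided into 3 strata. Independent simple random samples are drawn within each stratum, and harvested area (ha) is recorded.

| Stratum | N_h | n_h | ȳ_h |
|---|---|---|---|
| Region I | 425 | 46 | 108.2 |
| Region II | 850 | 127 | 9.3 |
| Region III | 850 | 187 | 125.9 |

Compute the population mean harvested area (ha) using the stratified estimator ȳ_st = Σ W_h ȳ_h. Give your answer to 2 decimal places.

ȳ_st ≈ 75.72

N = Σ N_h = 2125. Stratum weights W_h = N_h/N.
ȳ_st = (425·108.2 + 850·9.3 + 850·125.9) / 2125 = 75.7200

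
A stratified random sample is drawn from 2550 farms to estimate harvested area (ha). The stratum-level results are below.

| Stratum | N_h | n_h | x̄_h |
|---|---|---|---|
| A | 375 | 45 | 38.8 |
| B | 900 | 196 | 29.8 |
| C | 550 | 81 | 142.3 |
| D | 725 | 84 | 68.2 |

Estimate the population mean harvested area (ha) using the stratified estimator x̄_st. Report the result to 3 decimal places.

N = Σ N_h = 2550. Stratum weights W_h = N_h/N.
x̄_st = (375·38.8 + 900·29.8 + 550·142.3 + 725·68.2) / 2550 = 66.30588

x̄_st ≈ 66.306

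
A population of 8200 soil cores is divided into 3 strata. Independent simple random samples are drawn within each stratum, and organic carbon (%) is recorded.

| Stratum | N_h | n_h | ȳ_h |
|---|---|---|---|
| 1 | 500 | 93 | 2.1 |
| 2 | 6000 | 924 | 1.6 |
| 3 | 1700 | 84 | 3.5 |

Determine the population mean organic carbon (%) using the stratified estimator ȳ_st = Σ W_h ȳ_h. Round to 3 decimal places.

ȳ_st ≈ 2.024

N = Σ N_h = 8200. Stratum weights W_h = N_h/N.
ȳ_st = (500·2.1 + 6000·1.6 + 1700·3.5) / 8200 = 2.02439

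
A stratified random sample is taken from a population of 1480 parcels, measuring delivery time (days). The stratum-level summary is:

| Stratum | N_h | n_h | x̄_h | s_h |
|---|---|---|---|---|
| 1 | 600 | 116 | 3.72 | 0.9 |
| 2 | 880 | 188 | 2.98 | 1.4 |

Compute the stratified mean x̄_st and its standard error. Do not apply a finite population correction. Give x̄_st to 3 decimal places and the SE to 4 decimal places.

x̄_st = Σ W_h x̄_h = (600·3.72 + 880·2.98)/1480 = 3.28000
V̂(x̄_st) = Σ W_h² s_h²/n_h, with W_h = N_h/N and N = 1480:
  stratum 1: (600/1480)²·0.9²/116 = 0.00114764
  stratum 2: (880/1480)²·1.4²/188 = 0.00368587
V̂(x̄_st) = 0.00483351
SE(x̄_st) = √0.00483351 = 0.0695235

x̄_st ≈ 3.280, SE ≈ 0.0695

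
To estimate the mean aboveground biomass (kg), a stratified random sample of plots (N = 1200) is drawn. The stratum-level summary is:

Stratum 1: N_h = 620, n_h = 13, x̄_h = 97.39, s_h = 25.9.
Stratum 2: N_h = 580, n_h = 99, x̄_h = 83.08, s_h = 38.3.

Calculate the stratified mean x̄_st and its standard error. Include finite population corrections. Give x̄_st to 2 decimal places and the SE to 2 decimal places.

x̄_st = Σ W_h x̄_h = (620·97.39 + 580·83.08)/1200 = 90.47350
V̂(x̄_st) = Σ W_h² (1 − n_h/N_h) s_h²/n_h, with W_h = N_h/N and N = 1200:
  stratum 1: (620/1200)²·(1 − 13/620)·25.9²/13 = 13.4857
  stratum 2: (580/1200)²·(1 − 99/580)·38.3²/99 = 2.8706
V̂(x̄_st) = 16.3563
SE(x̄_st) = √16.3563 = 4.04429

x̄_st ≈ 90.47, SE ≈ 4.04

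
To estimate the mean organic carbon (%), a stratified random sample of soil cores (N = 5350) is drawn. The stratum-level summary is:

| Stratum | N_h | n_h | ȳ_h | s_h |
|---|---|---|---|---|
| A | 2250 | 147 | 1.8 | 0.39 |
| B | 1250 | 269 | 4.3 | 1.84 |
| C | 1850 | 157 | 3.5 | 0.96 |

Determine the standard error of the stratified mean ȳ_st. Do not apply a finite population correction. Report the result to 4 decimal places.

SE(ȳ_st) ≈ 0.0396

V̂(ȳ_st) = Σ W_h² s_h²/n_h, with W_h = N_h/N and N = 5350:
  stratum A: (2250/5350)²·0.39²/147 = 0.000183008
  stratum B: (1250/5350)²·1.84²/269 = 0.000687062
  stratum C: (1850/5350)²·0.96²/157 = 0.000701906
V̂(ȳ_st) = 0.00157198
SE(ȳ_st) = √0.00157198 = 0.0396481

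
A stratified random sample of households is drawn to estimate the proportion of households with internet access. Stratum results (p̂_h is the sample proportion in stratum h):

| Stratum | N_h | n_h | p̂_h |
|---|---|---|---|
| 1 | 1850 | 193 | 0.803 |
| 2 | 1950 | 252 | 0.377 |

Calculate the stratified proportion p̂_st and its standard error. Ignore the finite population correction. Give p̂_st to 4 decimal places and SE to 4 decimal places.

N = 3800; stratum weights W_h = N_h/N.
p̂_st = Σ W_h p̂_h = (1850·0.803 + 1950·0.377)/3800 = 0.58439
V̂(p̂_st) = Σ W_h² p̂_h(1−p̂_h)/(n_h−1):
  stratum 1: (1850/3800)²·0.803·0.197/192 = 0.00019528
  stratum 2: (1950/3800)²·0.377·0.623/251 = 0.00024641
V̂(p̂_st) = 0.000441689; SE = √V̂ = 0.0210164

p̂_st ≈ 0.5844, SE ≈ 0.0210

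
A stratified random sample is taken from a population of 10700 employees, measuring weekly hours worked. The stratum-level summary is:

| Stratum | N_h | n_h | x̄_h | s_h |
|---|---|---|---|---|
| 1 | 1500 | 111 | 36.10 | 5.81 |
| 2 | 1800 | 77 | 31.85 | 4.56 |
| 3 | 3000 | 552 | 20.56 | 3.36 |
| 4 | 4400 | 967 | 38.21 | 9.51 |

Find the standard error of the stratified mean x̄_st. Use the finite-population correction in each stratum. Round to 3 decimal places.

V̂(x̄_st) = Σ W_h² (1 − n_h/N_h) s_h²/n_h, with W_h = N_h/N and N = 10700:
  stratum 1: (1500/10700)²·(1 − 111/1500)·5.81²/111 = 0.0055342
  stratum 2: (1800/10700)²·(1 − 77/1800)·4.56²/77 = 0.00731525
  stratum 3: (3000/10700)²·(1 − 552/3000)·3.36²/552 = 0.00131191
  stratum 4: (4400/10700)²·(1 − 967/4400)·9.51²/967 = 0.0123394
V̂(x̄_st) = 0.0265008
SE(x̄_st) = √0.0265008 = 0.162791

SE(x̄_st) ≈ 0.163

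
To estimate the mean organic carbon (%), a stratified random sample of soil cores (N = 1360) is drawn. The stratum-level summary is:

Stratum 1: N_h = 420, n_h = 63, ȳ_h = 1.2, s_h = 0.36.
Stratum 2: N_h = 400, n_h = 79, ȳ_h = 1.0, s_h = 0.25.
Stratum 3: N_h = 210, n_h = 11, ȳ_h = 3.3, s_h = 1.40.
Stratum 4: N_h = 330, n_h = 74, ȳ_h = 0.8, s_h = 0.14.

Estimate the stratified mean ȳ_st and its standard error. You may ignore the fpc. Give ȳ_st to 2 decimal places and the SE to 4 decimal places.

ȳ_st = Σ W_h ȳ_h = (420·1.2 + 400·1.0 + 210·3.3 + 330·0.8)/1360 = 1.36838
V̂(ȳ_st) = Σ W_h² s_h²/n_h, with W_h = N_h/N and N = 1360:
  stratum 1: (420/1360)²·0.36²/63 = 0.000196194
  stratum 2: (400/1360)²·0.25²/79 = 6.84377e-05
  stratum 3: (210/1360)²·1.40²/11 = 0.00424839
  stratum 4: (330/1360)²·0.14²/74 = 1.55946e-05
V̂(ȳ_st) = 0.00452861
SE(ȳ_st) = √0.00452861 = 0.067295

ȳ_st ≈ 1.37, SE ≈ 0.0673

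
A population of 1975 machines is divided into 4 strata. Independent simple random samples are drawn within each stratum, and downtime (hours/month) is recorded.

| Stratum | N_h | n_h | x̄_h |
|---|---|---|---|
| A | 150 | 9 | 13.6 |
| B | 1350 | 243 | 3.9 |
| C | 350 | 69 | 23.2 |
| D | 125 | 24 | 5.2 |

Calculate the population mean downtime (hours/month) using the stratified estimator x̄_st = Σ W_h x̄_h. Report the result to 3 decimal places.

N = Σ N_h = 1975. Stratum weights W_h = N_h/N.
x̄_st = (150·13.6 + 1350·3.9 + 350·23.2 + 125·5.2) / 1975 = 8.13924

x̄_st ≈ 8.139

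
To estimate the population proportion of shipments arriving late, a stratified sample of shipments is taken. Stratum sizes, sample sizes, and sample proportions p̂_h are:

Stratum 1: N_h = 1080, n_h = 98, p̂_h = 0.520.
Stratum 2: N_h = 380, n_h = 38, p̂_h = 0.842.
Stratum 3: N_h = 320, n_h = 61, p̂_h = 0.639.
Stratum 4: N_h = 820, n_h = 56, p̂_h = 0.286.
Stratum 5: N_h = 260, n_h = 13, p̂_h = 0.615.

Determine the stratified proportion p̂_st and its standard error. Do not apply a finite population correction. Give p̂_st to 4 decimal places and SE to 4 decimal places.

N = 2860; stratum weights W_h = N_h/N.
p̂_st = Σ W_h p̂_h = (1080·0.520 + 380·0.842 + 320·0.639 + 820·0.286 + 260·0.615)/2860 = 0.51764
V̂(p̂_st) = Σ W_h² p̂_h(1−p̂_h)/(n_h−1):
  stratum 1: (1080/2860)²·0.520·0.480/97 = 0.000366934
  stratum 2: (380/2860)²·0.842·0.158/37 = 6.3475e-05
  stratum 3: (320/2860)²·0.639·0.361/60 = 4.8131e-05
  stratum 4: (820/2860)²·0.286·0.714/55 = 0.000305209
  stratum 5: (260/2860)²·0.615·0.385/12 = 0.000163068
V̂(p̂_st) = 0.000946817; SE = √V̂ = 0.0307704

p̂_st ≈ 0.5176, SE ≈ 0.0308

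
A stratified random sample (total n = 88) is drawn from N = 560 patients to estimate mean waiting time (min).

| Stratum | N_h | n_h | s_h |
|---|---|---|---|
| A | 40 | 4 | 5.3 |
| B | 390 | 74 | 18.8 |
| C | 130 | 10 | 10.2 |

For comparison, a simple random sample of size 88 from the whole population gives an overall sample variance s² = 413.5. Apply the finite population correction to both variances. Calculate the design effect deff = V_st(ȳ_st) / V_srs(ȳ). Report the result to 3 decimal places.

deff ≈ 0.613

V̂(ȳ_st) = Σ W_h² (1 − n_h/N_h) s_h²/n_h, with W_h = N_h/N and N = 560:
  stratum A: (40/560)²·(1 − 4/40)·5.3²/4 = 0.0322462
  stratum B: (390/560)²·(1 − 74/390)·18.8²/74 = 1.87698
  stratum C: (130/560)²·(1 − 10/130)·10.2²/10 = 0.517546
V_st = 2.42677
V_srs = (1 − 88/560)·413.5/88 = 3.96047
deff = V_st / V_srs = 2.42677/3.96047 = 0.6127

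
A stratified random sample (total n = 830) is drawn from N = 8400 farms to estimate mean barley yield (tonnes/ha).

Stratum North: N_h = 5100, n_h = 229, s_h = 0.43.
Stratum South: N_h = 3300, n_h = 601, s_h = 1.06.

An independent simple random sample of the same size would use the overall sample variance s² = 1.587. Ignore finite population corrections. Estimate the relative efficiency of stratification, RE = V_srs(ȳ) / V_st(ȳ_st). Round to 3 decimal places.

V̂(ȳ_st) = Σ W_h² s_h²/n_h, with W_h = N_h/N and N = 8400:
  stratum North: (5100/8400)²·0.43²/229 = 0.000297634
  stratum South: (3300/8400)²·1.06²/601 = 0.00028854
V_st = 0.000586175
V_srs = s²/n = 1.587/830 = 0.00191205
Relative efficiency = V_srs / V_st = 0.00191205/0.000586175 = 3.2619

RE ≈ 3.262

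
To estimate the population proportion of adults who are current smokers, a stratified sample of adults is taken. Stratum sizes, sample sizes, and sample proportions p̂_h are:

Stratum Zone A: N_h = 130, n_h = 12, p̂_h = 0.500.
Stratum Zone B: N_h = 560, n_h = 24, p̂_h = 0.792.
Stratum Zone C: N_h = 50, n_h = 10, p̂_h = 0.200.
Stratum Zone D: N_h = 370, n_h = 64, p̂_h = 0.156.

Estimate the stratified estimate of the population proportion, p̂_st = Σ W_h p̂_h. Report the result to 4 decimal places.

N = 1110; stratum weights W_h = N_h/N.
p̂_st = Σ W_h p̂_h = (130·0.500 + 560·0.792 + 50·0.200 + 370·0.156)/1110 = 0.51914

p̂_st ≈ 0.5191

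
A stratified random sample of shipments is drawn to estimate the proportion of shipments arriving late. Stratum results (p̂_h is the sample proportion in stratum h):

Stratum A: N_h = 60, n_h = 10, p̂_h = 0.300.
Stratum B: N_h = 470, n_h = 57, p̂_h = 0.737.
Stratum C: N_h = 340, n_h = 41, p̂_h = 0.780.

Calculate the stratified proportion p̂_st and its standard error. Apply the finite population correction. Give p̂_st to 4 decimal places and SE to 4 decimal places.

p̂_st ≈ 0.7237, SE ≈ 0.0395

N = 870; stratum weights W_h = N_h/N.
p̂_st = Σ W_h p̂_h = (60·0.300 + 470·0.737 + 340·0.780)/870 = 0.72367
V̂(p̂_st) = Σ W_h² (1 − n_h/N_h) p̂_h(1−p̂_h)/(n_h−1):
  stratum A: (60/870)²·(1 − 10/60)·0.300·0.700/9 = 9.24825e-05
  stratum B: (470/870)²·(1 − 57/470)·0.737·0.263/56 = 0.000887656
  stratum C: (340/870)²·(1 − 41/340)·0.780·0.220/40 = 0.000576194
V̂(p̂_st) = 0.00155633; SE = √V̂ = 0.0394504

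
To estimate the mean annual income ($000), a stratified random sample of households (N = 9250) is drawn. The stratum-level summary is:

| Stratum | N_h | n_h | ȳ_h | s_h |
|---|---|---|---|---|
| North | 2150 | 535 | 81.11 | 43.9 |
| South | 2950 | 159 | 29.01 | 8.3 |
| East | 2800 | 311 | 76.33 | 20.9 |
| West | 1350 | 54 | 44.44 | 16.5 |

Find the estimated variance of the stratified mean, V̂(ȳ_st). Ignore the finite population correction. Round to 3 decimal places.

V̂(ȳ_st) = Σ W_h² s_h²/n_h, with W_h = N_h/N and N = 9250:
  stratum North: (2150/9250)²·43.9²/535 = 0.194612
  stratum South: (2950/9250)²·8.3²/159 = 0.0440676
  stratum East: (2800/9250)²·20.9²/311 = 0.128696
  stratum West: (1350/9250)²·16.5²/54 = 0.107389
V̂(ȳ_st) = 0.474764

V̂(ȳ_st) ≈ 0.475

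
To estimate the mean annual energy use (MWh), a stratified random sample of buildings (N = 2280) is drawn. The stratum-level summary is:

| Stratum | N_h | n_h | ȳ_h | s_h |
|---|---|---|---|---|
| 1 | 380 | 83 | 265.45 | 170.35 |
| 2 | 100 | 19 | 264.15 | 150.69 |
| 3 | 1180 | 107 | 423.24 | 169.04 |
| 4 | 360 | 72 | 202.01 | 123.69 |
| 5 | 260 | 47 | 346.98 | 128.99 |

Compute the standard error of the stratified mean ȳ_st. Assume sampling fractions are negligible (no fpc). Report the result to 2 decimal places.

SE(ȳ_st) ≈ 9.67

V̂(ȳ_st) = Σ W_h² s_h²/n_h, with W_h = N_h/N and N = 2280:
  stratum 1: (380/2280)²·170.35²/83 = 9.71189
  stratum 2: (100/2280)²·150.69²/19 = 2.29903
  stratum 3: (1180/2280)²·169.04²/107 = 71.5302
  stratum 4: (360/2280)²·123.69²/72 = 5.29751
  stratum 5: (260/2280)²·128.99²/47 = 4.60353
V̂(ȳ_st) = 93.4422
SE(ȳ_st) = √93.4422 = 9.66655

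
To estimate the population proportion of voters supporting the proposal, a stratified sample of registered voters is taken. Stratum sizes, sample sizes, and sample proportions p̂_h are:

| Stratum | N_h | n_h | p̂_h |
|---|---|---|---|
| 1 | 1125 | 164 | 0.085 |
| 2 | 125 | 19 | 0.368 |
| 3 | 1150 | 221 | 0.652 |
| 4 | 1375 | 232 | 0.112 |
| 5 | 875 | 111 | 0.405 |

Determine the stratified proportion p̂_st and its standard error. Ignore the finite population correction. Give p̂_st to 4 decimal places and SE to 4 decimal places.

p̂_st ≈ 0.3010, SE ≈ 0.0147

N = 4650; stratum weights W_h = N_h/N.
p̂_st = Σ W_h p̂_h = (1125·0.085 + 125·0.368 + 1150·0.652 + 1375·0.112 + 875·0.405)/4650 = 0.30103
V̂(p̂_st) = Σ W_h² p̂_h(1−p̂_h)/(n_h−1):
  stratum 1: (1125/4650)²·0.085·0.915/163 = 2.79288e-05
  stratum 2: (125/4650)²·0.368·0.632/18 = 9.33698e-06
  stratum 3: (1150/4650)²·0.652·0.348/220 = 6.30803e-05
  stratum 4: (1375/4650)²·0.112·0.888/231 = 3.7646e-05
  stratum 5: (875/4650)²·0.405·0.595/110 = 7.75692e-05
V̂(p̂_st) = 0.000215561; SE = √V̂ = 0.014682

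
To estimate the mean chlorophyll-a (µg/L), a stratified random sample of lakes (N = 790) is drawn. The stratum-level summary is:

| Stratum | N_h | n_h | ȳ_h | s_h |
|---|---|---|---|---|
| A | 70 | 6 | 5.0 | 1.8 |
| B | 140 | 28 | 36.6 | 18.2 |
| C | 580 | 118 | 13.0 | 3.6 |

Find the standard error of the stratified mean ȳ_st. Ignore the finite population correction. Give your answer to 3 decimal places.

V̂(ȳ_st) = Σ W_h² s_h²/n_h, with W_h = N_h/N and N = 790:
  stratum A: (70/790)²·1.8²/6 = 0.00423971
  stratum B: (140/790)²·18.2²/28 = 0.371524
  stratum C: (580/790)²·3.6²/118 = 0.0592004
V̂(ȳ_st) = 0.434964
SE(ȳ_st) = √0.434964 = 0.659518

SE(ȳ_st) ≈ 0.660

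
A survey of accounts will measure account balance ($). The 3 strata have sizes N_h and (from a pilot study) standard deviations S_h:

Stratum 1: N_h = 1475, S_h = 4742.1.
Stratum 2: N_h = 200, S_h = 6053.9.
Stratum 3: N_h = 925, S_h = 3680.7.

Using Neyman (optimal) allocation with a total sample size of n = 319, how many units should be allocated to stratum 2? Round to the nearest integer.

Neyman allocation: n_h = n · N_h S_h / Σ N_i S_i, with n = 319.
  stratum 1: N_h·S_h = 1475·4742.1 = 6994597.50
  stratum 2: N_h·S_h = 200·6053.9 = 1210780.00
  stratum 3: N_h·S_h = 925·3680.7 = 3404647.50
Σ N_h S_h = 11610025.00
n for stratum 2 = 319·1210780.00/11610025.00 = 33.268 → 33

33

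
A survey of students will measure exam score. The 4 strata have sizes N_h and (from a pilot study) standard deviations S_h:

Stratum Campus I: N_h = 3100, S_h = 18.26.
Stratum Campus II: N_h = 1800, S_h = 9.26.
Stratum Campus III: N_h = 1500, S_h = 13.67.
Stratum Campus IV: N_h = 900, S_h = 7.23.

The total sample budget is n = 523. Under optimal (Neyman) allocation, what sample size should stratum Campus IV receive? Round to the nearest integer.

34

Neyman allocation: n_h = n · N_h S_h / Σ N_i S_i, with n = 523.
  stratum Campus I: N_h·S_h = 3100·18.26 = 56606.00
  stratum Campus II: N_h·S_h = 1800·9.26 = 16668.00
  stratum Campus III: N_h·S_h = 1500·13.67 = 20505.00
  stratum Campus IV: N_h·S_h = 900·7.23 = 6507.00
Σ N_h S_h = 100286.00
n for stratum Campus IV = 523·6507.00/100286.00 = 33.935 → 34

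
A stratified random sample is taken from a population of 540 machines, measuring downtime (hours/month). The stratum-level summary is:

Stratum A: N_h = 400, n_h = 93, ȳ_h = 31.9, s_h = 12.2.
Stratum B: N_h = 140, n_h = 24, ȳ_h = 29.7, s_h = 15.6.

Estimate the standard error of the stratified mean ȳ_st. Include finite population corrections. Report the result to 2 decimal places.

V̂(ȳ_st) = Σ W_h² (1 − n_h/N_h) s_h²/n_h, with W_h = N_h/N and N = 540:
  stratum A: (400/540)²·(1 − 93/400)·12.2²/93 = 0.673981
  stratum B: (140/540)²·(1 − 24/140)·15.6²/24 = 0.564724
V̂(ȳ_st) = 1.23871
SE(ȳ_st) = √1.23871 = 1.11297

SE(ȳ_st) ≈ 1.11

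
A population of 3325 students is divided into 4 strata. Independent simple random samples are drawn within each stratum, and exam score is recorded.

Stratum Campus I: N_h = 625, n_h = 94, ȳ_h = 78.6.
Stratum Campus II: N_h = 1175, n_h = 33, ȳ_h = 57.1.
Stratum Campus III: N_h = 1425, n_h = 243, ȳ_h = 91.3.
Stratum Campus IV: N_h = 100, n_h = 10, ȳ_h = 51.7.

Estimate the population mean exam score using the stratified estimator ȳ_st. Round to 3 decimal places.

ȳ_st ≈ 75.636

N = Σ N_h = 3325. Stratum weights W_h = N_h/N.
ȳ_st = (625·78.6 + 1175·57.1 + 1425·91.3 + 100·51.7) / 3325 = 75.63609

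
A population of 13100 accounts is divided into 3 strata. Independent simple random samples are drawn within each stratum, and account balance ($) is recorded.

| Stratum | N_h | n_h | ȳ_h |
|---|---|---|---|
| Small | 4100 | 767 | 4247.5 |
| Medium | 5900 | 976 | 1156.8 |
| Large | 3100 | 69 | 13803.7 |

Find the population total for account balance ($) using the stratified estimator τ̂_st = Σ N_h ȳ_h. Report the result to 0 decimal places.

τ̂_st = Σ N_h ȳ_h = 4100·4247.5 + 5900·1156.8 + 3100·13803.7 = 67031340

τ̂_st ≈ 67031340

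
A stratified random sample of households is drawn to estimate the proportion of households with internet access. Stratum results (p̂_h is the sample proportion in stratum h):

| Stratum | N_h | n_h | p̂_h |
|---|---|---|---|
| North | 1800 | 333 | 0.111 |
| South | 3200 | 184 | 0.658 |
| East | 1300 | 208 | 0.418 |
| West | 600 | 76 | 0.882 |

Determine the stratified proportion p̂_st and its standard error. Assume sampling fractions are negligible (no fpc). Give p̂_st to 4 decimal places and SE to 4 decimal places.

p̂_st ≈ 0.4896, SE ≈ 0.0184

N = 6900; stratum weights W_h = N_h/N.
p̂_st = Σ W_h p̂_h = (1800·0.111 + 3200·0.658 + 1300·0.418 + 600·0.882)/6900 = 0.48957
V̂(p̂_st) = Σ W_h² p̂_h(1−p̂_h)/(n_h−1):
  stratum North: (1800/6900)²·0.111·0.889/332 = 2.02271e-05
  stratum South: (3200/6900)²·0.658·0.342/183 = 0.000264486
  stratum East: (1300/6900)²·0.418·0.582/207 = 4.17174e-05
  stratum West: (600/6900)²·0.882·0.118/75 = 1.04929e-05
V̂(p̂_st) = 0.000336923; SE = √V̂ = 0.0183555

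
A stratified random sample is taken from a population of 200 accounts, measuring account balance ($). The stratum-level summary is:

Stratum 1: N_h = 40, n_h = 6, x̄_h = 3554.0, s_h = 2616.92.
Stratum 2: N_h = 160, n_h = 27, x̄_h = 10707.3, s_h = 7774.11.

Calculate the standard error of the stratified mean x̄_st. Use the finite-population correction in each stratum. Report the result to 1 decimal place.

V̂(x̄_st) = Σ W_h² (1 − n_h/N_h) s_h²/n_h, with W_h = N_h/N and N = 200:
  stratum 1: (40/200)²·(1 − 6/40)·2616.92²/6 = 38806.9
  stratum 2: (160/200)²·(1 − 27/160)·7774.11²/27 = 1.19083e+06
V̂(x̄_st) = 1.22964e+06
SE(x̄_st) = √1.22964e+06 = 1108.89

SE(x̄_st) ≈ 1108.9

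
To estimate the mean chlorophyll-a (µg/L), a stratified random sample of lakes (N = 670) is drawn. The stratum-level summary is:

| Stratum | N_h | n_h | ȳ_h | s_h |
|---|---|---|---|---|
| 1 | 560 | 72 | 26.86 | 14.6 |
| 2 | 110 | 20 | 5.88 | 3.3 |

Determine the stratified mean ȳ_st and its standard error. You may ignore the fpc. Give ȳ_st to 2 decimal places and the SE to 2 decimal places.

ȳ_st ≈ 23.42, SE ≈ 1.44

ȳ_st = Σ W_h ȳ_h = (560·26.86 + 110·5.88)/670 = 23.41552
V̂(ȳ_st) = Σ W_h² s_h²/n_h, with W_h = N_h/N and N = 670:
  stratum 1: (560/670)²·14.6²/72 = 2.06823
  stratum 2: (110/670)²·3.3²/20 = 0.0146769
V̂(ȳ_st) = 2.08291
SE(ȳ_st) = √2.08291 = 1.44323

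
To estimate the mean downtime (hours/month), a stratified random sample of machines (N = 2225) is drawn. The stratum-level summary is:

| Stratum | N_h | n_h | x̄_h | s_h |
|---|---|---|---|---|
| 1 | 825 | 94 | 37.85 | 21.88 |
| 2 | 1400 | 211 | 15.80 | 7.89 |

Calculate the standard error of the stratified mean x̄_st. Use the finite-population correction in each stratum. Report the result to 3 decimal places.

V̂(x̄_st) = Σ W_h² (1 − n_h/N_h) s_h²/n_h, with W_h = N_h/N and N = 2225:
  stratum 1: (825/2225)²·(1 − 94/825)·21.88²/94 = 0.620409
  stratum 2: (1400/2225)²·(1 − 211/1400)·7.89²/211 = 0.0992022
V̂(x̄_st) = 0.719611
SE(x̄_st) = √0.719611 = 0.848299

SE(x̄_st) ≈ 0.848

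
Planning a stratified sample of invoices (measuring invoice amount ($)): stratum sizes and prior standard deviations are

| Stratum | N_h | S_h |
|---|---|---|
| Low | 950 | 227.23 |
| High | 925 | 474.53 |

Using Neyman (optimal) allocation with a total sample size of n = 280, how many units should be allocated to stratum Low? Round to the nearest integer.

92

Neyman allocation: n_h = n · N_h S_h / Σ N_i S_i, with n = 280.
  stratum Low: N_h·S_h = 950·227.23 = 215868.50
  stratum High: N_h·S_h = 925·474.53 = 438940.25
Σ N_h S_h = 654808.75
n for stratum Low = 280·215868.50/654808.75 = 92.307 → 92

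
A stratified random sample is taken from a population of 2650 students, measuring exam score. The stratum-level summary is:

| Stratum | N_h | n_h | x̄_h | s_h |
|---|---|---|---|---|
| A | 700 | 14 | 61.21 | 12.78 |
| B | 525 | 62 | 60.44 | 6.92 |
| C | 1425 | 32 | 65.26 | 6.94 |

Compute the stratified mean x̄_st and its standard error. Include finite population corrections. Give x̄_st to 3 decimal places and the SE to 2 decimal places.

x̄_st = Σ W_h x̄_h = (700·61.21 + 525·60.44 + 1425·65.26)/2650 = 63.23528
V̂(x̄_st) = Σ W_h² (1 − n_h/N_h) s_h²/n_h, with W_h = N_h/N and N = 2650:
  stratum A: (700/2650)²·(1 − 14/700)·12.78²/14 = 0.797745
  stratum B: (525/2650)²·(1 − 62/525)·6.92²/62 = 0.0267343
  stratum C: (1425/2650)²·(1 − 32/1425)·6.94²/32 = 0.425445
V̂(x̄_st) = 1.24992
SE(x̄_st) = √1.24992 = 1.118

x̄_st ≈ 63.235, SE ≈ 1.12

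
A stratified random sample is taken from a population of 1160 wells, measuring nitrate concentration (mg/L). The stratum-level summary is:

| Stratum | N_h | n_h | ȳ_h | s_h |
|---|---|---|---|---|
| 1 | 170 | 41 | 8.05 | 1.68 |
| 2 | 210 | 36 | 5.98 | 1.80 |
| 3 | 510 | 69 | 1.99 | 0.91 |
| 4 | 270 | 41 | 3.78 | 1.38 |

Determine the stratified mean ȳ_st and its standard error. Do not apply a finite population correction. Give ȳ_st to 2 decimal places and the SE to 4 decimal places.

ȳ_st = Σ W_h ȳ_h = (170·8.05 + 210·5.98 + 510·1.99 + 270·3.78)/1160 = 4.01707
V̂(ȳ_st) = Σ W_h² s_h²/n_h, with W_h = N_h/N and N = 1160:
  stratum 1: (170/1160)²·1.68²/41 = 0.00147848
  stratum 2: (210/1160)²·1.80²/36 = 0.00294961
  stratum 3: (510/1160)²·0.91²/69 = 0.00231984
  stratum 4: (270/1160)²·1.38²/41 = 0.00251644
V̂(ȳ_st) = 0.00926437
SE(ȳ_st) = √0.00926437 = 0.0962516

ȳ_st ≈ 4.02, SE ≈ 0.0963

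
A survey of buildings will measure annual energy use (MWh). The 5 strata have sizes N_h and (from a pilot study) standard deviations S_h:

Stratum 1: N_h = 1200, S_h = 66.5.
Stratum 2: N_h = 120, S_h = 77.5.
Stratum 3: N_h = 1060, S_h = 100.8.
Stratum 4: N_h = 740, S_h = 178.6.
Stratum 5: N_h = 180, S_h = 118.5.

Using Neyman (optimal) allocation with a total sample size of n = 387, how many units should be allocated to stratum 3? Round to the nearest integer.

118

Neyman allocation: n_h = n · N_h S_h / Σ N_i S_i, with n = 387.
  stratum 1: N_h·S_h = 1200·66.5 = 79800.00
  stratum 2: N_h·S_h = 120·77.5 = 9300.00
  stratum 3: N_h·S_h = 1060·100.8 = 106848.00
  stratum 4: N_h·S_h = 740·178.6 = 132164.00
  stratum 5: N_h·S_h = 180·118.5 = 21330.00
Σ N_h S_h = 349442.00
n for stratum 3 = 387·106848.00/349442.00 = 118.332 → 118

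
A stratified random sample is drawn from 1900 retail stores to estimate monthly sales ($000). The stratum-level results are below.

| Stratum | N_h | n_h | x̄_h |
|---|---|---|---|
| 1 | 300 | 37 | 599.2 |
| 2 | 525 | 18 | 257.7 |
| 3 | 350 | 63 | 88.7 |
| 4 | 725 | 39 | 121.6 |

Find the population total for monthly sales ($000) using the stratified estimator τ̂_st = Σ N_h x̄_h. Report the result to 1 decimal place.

τ̂_st ≈ 434257.5

τ̂_st = Σ N_h x̄_h = 300·599.2 + 525·257.7 + 350·88.7 + 725·121.6 = 434257.5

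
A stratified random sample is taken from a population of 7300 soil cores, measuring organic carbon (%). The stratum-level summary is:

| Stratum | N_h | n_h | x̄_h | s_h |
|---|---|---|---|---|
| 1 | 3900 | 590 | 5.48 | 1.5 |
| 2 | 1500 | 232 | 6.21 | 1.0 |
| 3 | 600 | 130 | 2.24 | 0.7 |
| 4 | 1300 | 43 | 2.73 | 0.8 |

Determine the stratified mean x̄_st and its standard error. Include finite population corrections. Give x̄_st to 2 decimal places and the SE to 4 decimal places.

x̄_st = Σ W_h x̄_h = (3900·5.48 + 1500·6.21 + 600·2.24 + 1300·2.73)/7300 = 4.87397
V̂(x̄_st) = Σ W_h² (1 − n_h/N_h) s_h²/n_h, with W_h = N_h/N and N = 7300:
  stratum 1: (3900/7300)²·(1 − 590/3900)·1.5²/590 = 0.000923799
  stratum 2: (1500/7300)²·(1 − 232/1500)·1.0²/232 = 0.000153843
  stratum 3: (600/7300)²·(1 − 130/600)·0.7²/130 = 1.9946e-05
  stratum 4: (1300/7300)²·(1 − 43/1300)·0.8²/43 = 0.000456399
V̂(x̄_st) = 0.00155399
SE(x̄_st) = √0.00155399 = 0.0394206

x̄_st ≈ 4.87, SE ≈ 0.0394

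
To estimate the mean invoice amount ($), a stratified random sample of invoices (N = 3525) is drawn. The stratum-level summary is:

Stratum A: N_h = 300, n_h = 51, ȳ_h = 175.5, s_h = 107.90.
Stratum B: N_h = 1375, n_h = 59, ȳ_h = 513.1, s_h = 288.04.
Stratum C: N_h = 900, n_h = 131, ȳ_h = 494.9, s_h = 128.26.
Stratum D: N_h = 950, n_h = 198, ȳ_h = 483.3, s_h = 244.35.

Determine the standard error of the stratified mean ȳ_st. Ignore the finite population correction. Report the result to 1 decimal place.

SE(ȳ_st) ≈ 15.7

V̂(ȳ_st) = Σ W_h² s_h²/n_h, with W_h = N_h/N and N = 3525:
  stratum A: (300/3525)²·107.90²/51 = 1.65347
  stratum B: (1375/3525)²·288.04²/59 = 213.964
  stratum C: (900/3525)²·128.26²/131 = 8.18612
  stratum D: (950/3525)²·244.35²/198 = 21.9022
V̂(ȳ_st) = 245.706
SE(ȳ_st) = √245.706 = 15.675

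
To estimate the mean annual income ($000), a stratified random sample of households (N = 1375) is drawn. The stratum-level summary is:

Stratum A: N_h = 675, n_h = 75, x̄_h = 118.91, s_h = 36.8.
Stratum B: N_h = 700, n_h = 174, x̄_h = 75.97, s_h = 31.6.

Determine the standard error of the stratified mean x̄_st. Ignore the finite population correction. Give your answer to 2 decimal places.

SE(x̄_st) ≈ 2.42

V̂(x̄_st) = Σ W_h² s_h²/n_h, with W_h = N_h/N and N = 1375:
  stratum A: (675/1375)²·36.8²/75 = 4.35148
  stratum B: (700/1375)²·31.6²/174 = 1.48736
V̂(x̄_st) = 5.83883
SE(x̄_st) = √5.83883 = 2.41637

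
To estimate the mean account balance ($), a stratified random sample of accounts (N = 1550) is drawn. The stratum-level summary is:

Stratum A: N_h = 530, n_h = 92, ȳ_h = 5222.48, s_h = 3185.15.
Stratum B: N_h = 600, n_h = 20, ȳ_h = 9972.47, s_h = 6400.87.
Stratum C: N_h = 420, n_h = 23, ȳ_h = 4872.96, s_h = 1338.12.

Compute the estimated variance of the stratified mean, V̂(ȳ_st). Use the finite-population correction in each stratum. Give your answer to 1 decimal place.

V̂(ȳ_st) ≈ 312789.8

V̂(ȳ_st) = Σ W_h² (1 − n_h/N_h) s_h²/n_h, with W_h = N_h/N and N = 1550:
  stratum A: (530/1550)²·(1 − 92/530)·3185.15²/92 = 10655.1
  stratum B: (600/1550)²·(1 − 20/600)·6400.87²/20 = 296732
  stratum C: (420/1550)²·(1 − 23/420)·1338.12²/23 = 5403.05
V̂(ȳ_st) = 312790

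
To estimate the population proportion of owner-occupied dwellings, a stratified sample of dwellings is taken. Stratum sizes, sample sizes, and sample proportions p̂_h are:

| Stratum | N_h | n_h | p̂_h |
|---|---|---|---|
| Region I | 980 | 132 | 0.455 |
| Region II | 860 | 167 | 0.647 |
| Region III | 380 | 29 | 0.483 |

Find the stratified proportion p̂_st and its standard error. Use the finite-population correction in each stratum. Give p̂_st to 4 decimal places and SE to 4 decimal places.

N = 2220; stratum weights W_h = N_h/N.
p̂_st = Σ W_h p̂_h = (980·0.455 + 860·0.647 + 380·0.483)/2220 = 0.53417
V̂(p̂_st) = Σ W_h² (1 − n_h/N_h) p̂_h(1−p̂_h)/(n_h−1):
  stratum Region I: (980/2220)²·(1 − 132/980)·0.455·0.545/131 = 0.000319192
  stratum Region II: (860/2220)²·(1 − 167/860)·0.647·0.353/166 = 0.000166378
  stratum Region III: (380/2220)²·(1 − 29/380)·0.483·0.517/28 = 0.00024136
V̂(p̂_st) = 0.00072693; SE = √V̂ = 0.0269616

p̂_st ≈ 0.5342, SE ≈ 0.0270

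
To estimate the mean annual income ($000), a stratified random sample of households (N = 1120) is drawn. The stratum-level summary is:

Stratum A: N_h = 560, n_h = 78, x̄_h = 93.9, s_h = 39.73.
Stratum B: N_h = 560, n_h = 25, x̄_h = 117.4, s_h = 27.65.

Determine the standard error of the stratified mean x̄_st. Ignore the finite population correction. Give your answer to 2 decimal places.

V̂(x̄_st) = Σ W_h² s_h²/n_h, with W_h = N_h/N and N = 1120:
  stratum A: (560/1120)²·39.73²/78 = 5.05921
  stratum B: (560/1120)²·27.65²/25 = 7.64522
V̂(x̄_st) = 12.7044
SE(x̄_st) = √12.7044 = 3.56433

SE(x̄_st) ≈ 3.56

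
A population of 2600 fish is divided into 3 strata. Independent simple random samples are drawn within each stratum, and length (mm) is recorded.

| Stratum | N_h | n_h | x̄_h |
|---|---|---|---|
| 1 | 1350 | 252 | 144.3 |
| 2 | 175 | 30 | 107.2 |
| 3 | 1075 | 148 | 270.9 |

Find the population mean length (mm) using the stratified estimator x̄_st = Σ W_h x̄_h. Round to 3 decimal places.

N = Σ N_h = 2600. Stratum weights W_h = N_h/N.
x̄_st = (1350·144.3 + 175·107.2 + 1075·270.9) / 2600 = 194.14712

x̄_st ≈ 194.147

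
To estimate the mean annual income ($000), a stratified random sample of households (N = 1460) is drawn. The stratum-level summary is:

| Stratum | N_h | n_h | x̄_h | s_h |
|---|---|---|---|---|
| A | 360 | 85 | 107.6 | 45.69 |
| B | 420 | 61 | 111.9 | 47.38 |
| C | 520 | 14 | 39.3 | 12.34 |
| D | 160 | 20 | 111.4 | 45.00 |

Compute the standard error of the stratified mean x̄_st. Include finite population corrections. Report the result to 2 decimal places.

SE(x̄_st) ≈ 2.48

V̂(x̄_st) = Σ W_h² (1 − n_h/N_h) s_h²/n_h, with W_h = N_h/N and N = 1460:
  stratum A: (360/1460)²·(1 − 85/360)·45.69²/85 = 1.14065
  stratum B: (420/1460)²·(1 − 61/420)·47.38²/61 = 2.60314
  stratum C: (520/1460)²·(1 − 14/520)·12.34²/14 = 1.34261
  stratum D: (160/1460)²·(1 − 20/160)·45.00²/20 = 1.06399
V̂(x̄_st) = 6.1504
SE(x̄_st) = √6.1504 = 2.48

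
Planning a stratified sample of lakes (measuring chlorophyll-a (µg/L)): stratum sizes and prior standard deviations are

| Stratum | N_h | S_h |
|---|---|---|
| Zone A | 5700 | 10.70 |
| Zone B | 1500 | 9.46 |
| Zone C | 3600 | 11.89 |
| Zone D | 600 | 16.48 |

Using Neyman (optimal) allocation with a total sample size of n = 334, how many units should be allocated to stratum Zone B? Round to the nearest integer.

37

Neyman allocation: n_h = n · N_h S_h / Σ N_i S_i, with n = 334.
  stratum Zone A: N_h·S_h = 5700·10.70 = 60990.00
  stratum Zone B: N_h·S_h = 1500·9.46 = 14190.00
  stratum Zone C: N_h·S_h = 3600·11.89 = 42804.00
  stratum Zone D: N_h·S_h = 600·16.48 = 9888.00
Σ N_h S_h = 127872.00
n for stratum Zone B = 334·14190.00/127872.00 = 37.064 → 37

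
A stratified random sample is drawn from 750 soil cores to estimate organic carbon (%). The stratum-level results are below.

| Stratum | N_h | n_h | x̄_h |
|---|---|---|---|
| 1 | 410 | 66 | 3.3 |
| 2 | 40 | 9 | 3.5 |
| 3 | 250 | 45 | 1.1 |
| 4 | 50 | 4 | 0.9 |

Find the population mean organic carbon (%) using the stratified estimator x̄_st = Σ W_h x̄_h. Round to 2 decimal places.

x̄_st ≈ 2.42

N = Σ N_h = 750. Stratum weights W_h = N_h/N.
x̄_st = (410·3.3 + 40·3.5 + 250·1.1 + 50·0.9) / 750 = 2.4173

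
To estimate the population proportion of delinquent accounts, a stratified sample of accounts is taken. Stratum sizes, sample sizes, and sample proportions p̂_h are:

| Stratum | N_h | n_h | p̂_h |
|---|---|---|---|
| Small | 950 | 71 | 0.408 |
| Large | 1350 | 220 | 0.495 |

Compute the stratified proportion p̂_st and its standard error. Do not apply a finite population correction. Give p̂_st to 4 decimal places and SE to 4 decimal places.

N = 2300; stratum weights W_h = N_h/N.
p̂_st = Σ W_h p̂_h = (950·0.408 + 1350·0.495)/2300 = 0.45907
V̂(p̂_st) = Σ W_h² p̂_h(1−p̂_h)/(n_h−1):
  stratum Small: (950/2300)²·0.408·0.592/70 = 0.000588675
  stratum Large: (1350/2300)²·0.495·0.505/219 = 0.000393246
V̂(p̂_st) = 0.000981921; SE = √V̂ = 0.0313356

p̂_st ≈ 0.4591, SE ≈ 0.0313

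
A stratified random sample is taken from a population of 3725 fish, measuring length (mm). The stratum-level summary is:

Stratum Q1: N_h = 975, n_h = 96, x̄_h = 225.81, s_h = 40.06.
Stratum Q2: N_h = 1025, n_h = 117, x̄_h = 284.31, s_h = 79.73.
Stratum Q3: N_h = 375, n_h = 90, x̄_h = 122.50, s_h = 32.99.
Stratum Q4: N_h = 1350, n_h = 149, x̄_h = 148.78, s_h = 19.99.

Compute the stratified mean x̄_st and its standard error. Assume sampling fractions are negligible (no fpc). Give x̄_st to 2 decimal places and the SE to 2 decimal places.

x̄_st ≈ 203.59, SE ≈ 2.39

x̄_st = Σ W_h x̄_h = (975·225.81 + 1025·284.31 + 375·122.50 + 1350·148.78)/3725 = 203.59007
V̂(x̄_st) = Σ W_h² s_h²/n_h, with W_h = N_h/N and N = 3725:
  stratum Q1: (975/3725)²·40.06²/96 = 1.14527
  stratum Q2: (1025/3725)²·79.73²/117 = 4.11389
  stratum Q3: (375/3725)²·32.99²/90 = 0.122555
  stratum Q4: (1350/3725)²·19.99²/149 = 0.352253
V̂(x̄_st) = 5.73397
SE(x̄_st) = √5.73397 = 2.39457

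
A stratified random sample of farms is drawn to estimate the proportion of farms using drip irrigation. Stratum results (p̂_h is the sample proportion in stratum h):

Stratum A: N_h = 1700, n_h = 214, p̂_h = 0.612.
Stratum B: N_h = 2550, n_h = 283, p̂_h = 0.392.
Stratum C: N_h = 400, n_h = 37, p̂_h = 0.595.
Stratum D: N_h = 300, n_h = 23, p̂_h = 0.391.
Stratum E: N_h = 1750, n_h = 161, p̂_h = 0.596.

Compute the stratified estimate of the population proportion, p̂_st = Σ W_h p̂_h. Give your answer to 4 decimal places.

N = 6700; stratum weights W_h = N_h/N.
p̂_st = Σ W_h p̂_h = (1700·0.612 + 2550·0.392 + 400·0.595 + 300·0.391 + 1750·0.596)/6700 = 0.51318

p̂_st ≈ 0.5132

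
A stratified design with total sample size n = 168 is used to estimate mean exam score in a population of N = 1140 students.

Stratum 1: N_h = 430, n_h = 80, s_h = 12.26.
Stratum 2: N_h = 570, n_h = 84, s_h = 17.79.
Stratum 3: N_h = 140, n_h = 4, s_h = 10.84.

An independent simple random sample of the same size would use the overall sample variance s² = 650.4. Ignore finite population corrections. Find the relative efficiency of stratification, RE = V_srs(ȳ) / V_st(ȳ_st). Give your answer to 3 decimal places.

V̂(ȳ_st) = Σ W_h² s_h²/n_h, with W_h = N_h/N and N = 1140:
  stratum 1: (430/1140)²·12.26²/80 = 0.267312
  stratum 2: (570/1140)²·17.79²/84 = 0.941917
  stratum 3: (140/1140)²·10.84²/4 = 0.443042
V_st = 1.65227
V_srs = s²/n = 650.4/168 = 3.87143
Relative efficiency = V_srs / V_st = 3.87143/1.65227 = 2.3431

RE ≈ 2.343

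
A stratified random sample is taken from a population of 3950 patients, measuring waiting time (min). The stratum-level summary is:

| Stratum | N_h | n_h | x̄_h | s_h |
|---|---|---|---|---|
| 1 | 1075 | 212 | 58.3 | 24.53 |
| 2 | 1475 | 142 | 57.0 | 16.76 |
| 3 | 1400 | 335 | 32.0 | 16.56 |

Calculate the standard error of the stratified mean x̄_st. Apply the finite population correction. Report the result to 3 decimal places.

V̂(x̄_st) = Σ W_h² (1 − n_h/N_h) s_h²/n_h, with W_h = N_h/N and N = 3950:
  stratum 1: (1075/3950)²·(1 − 212/1075)·24.53²/212 = 0.168766
  stratum 2: (1475/3950)²·(1 − 142/1475)·16.76²/142 = 0.24928
  stratum 3: (1400/3950)²·(1 − 335/1400)·16.56²/335 = 0.0782275
V̂(x̄_st) = 0.496273
SE(x̄_st) = √0.496273 = 0.704467

SE(x̄_st) ≈ 0.704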